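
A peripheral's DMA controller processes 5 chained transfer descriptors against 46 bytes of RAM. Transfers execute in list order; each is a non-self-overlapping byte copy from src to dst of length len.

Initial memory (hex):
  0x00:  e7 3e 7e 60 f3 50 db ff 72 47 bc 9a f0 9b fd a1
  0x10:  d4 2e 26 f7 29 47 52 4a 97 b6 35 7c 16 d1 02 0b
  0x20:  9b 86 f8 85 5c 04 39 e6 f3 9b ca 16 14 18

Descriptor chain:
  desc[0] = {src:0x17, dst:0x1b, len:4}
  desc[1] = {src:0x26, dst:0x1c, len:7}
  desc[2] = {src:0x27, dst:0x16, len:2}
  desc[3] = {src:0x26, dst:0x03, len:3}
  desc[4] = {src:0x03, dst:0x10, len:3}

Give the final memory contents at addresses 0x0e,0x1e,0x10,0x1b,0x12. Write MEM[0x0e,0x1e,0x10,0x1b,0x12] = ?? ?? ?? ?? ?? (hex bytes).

MEM[0x0e,0x1e,0x10,0x1b,0x12] = fd f3 39 4a f3

D0: mem[0x1b..0x1e] <- [4a 97 b6 35]
D1: mem[0x1c..0x22] <- [39 e6 f3 9b ca 16 14]
D2: mem[0x16..0x17] <- [e6 f3]
D3: mem[0x03..0x05] <- [39 e6 f3]
D4: mem[0x10..0x12] <- [39 e6 f3]
query mem[0x0e]=0xfd, mem[0x1e]=0xf3, mem[0x10]=0x39, mem[0x1b]=0x4a, mem[0x12]=0xf3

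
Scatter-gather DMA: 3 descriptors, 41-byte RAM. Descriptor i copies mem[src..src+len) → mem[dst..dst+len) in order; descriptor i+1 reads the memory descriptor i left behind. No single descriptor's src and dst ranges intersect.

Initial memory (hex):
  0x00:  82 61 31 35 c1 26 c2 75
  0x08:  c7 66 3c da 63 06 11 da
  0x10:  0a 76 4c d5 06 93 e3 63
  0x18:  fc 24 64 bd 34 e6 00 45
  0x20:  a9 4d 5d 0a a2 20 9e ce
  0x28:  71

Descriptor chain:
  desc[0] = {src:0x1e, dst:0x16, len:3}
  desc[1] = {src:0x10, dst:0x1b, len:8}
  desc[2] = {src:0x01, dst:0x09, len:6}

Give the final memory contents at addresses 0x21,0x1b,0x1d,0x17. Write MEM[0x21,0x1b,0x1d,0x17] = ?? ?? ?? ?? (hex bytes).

  after D0: wrote 3B at 0x16 = 0045a9
  after D1: wrote 8B at 0x1b = 0a764cd506930045
  after D2: wrote 6B at 0x09 = 613135c126c2
query mem[0x21]=0x00, mem[0x1b]=0x0a, mem[0x1d]=0x4c, mem[0x17]=0x45

MEM[0x21,0x1b,0x1d,0x17] = 00 0a 4c 45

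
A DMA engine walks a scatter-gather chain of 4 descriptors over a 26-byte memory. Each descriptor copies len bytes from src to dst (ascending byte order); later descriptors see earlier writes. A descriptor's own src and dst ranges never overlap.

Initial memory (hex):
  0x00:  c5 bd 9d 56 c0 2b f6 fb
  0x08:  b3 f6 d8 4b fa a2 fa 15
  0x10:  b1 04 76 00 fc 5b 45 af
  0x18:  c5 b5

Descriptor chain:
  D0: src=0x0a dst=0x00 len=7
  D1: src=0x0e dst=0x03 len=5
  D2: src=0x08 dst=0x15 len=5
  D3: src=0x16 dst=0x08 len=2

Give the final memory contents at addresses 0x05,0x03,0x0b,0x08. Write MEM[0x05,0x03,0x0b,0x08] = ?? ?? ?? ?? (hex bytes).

D0: mem[0x00..0x06] <- [d8 4b fa a2 fa 15 b1]
D1: mem[0x03..0x07] <- [fa 15 b1 04 76]
D2: mem[0x15..0x19] <- [b3 f6 d8 4b fa]
D3: mem[0x08..0x09] <- [f6 d8]
query mem[0x05]=0xb1, mem[0x03]=0xfa, mem[0x0b]=0x4b, mem[0x08]=0xf6

MEM[0x05,0x03,0x0b,0x08] = b1 fa 4b f6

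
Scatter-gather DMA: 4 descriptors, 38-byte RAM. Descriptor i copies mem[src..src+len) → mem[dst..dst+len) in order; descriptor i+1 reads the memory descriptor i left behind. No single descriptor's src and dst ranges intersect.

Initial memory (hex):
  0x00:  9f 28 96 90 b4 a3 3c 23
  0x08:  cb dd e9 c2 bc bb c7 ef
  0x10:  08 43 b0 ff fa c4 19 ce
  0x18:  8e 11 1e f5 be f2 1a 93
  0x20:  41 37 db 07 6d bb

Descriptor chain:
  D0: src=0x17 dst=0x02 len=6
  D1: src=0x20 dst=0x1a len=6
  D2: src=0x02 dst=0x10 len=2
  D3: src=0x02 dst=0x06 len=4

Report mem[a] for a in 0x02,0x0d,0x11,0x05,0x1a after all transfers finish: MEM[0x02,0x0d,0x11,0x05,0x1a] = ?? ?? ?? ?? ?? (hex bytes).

MEM[0x02,0x0d,0x11,0x05,0x1a] = ce bb 8e 1e 41

[0] 0x17->0x02 len=6 : ce 8e 11 1e f5 be
[1] 0x20->0x1a len=6 : 41 37 db 07 6d bb
[2] 0x02->0x10 len=2 : ce 8e
[3] 0x02->0x06 len=4 : ce 8e 11 1e
query mem[0x02]=0xce, mem[0x0d]=0xbb, mem[0x11]=0x8e, mem[0x05]=0x1e, mem[0x1a]=0x41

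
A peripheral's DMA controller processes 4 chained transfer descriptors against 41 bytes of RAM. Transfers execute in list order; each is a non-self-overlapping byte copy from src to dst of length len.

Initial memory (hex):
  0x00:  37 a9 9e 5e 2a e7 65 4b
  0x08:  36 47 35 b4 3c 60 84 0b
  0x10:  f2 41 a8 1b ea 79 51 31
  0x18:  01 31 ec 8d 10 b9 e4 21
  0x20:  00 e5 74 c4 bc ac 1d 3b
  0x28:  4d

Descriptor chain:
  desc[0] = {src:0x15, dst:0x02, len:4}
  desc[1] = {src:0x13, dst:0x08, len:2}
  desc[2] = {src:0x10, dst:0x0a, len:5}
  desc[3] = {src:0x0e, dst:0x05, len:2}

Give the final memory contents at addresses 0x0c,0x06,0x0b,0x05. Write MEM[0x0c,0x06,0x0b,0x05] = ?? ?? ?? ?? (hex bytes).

  after D0: wrote 4B at 0x02 = 79513101
  after D1: wrote 2B at 0x08 = 1bea
  after D2: wrote 5B at 0x0a = f241a81bea
  after D3: wrote 2B at 0x05 = ea0b
query mem[0x0c]=0xa8, mem[0x06]=0x0b, mem[0x0b]=0x41, mem[0x05]=0xea

MEM[0x0c,0x06,0x0b,0x05] = a8 0b 41 ea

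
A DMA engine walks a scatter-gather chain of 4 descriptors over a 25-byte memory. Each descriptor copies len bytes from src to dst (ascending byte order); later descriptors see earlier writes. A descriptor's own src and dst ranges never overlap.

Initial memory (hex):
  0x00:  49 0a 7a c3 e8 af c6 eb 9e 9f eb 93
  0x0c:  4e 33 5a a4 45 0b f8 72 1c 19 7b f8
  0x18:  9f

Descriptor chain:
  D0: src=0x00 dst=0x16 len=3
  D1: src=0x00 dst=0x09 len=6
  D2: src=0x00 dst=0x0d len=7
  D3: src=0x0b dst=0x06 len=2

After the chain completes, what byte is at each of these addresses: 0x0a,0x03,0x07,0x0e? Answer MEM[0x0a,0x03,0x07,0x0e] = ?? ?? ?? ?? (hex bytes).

#0 dst[0x16+3] := {0x49,0x0a,0x7a}
#1 dst[0x09+6] := {0x49,0x0a,0x7a,0xc3,0xe8,0xaf}
#2 dst[0x0d+7] := {0x49,0x0a,0x7a,0xc3,0xe8,0xaf,0xc6}
#3 dst[0x06+2] := {0x7a,0xc3}
query mem[0x0a]=0x0a, mem[0x03]=0xc3, mem[0x07]=0xc3, mem[0x0e]=0x0a

MEM[0x0a,0x03,0x07,0x0e] = 0a c3 c3 0a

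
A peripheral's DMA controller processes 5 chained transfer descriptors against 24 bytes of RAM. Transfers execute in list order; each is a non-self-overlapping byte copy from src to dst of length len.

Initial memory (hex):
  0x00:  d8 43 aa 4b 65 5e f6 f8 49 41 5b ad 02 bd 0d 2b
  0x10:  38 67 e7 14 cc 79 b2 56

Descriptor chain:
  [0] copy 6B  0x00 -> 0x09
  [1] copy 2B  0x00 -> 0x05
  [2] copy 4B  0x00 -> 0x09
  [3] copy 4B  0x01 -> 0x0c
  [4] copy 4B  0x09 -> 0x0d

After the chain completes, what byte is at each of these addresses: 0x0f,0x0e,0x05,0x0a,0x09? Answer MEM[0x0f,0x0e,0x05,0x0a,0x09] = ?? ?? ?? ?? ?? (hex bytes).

MEM[0x0f,0x0e,0x05,0x0a,0x09] = aa 43 d8 43 d8

[0] 0x00->0x09 len=6 : d8 43 aa 4b 65 5e
[1] 0x00->0x05 len=2 : d8 43
[2] 0x00->0x09 len=4 : d8 43 aa 4b
[3] 0x01->0x0c len=4 : 43 aa 4b 65
[4] 0x09->0x0d len=4 : d8 43 aa 43
query mem[0x0f]=0xaa, mem[0x0e]=0x43, mem[0x05]=0xd8, mem[0x0a]=0x43, mem[0x09]=0xd8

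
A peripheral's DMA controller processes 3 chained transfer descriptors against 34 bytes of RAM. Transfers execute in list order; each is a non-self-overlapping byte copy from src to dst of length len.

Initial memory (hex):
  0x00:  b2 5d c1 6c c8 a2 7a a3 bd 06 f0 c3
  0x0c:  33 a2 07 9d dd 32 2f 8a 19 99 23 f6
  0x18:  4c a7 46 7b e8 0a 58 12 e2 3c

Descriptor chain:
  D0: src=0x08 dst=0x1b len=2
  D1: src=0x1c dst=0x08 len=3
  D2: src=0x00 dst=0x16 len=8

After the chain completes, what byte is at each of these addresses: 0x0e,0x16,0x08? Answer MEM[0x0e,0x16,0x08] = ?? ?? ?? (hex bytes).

MEM[0x0e,0x16,0x08] = 07 b2 06

D0: mem[0x1b..0x1c] <- [bd 06]
D1: mem[0x08..0x0a] <- [06 0a 58]
D2: mem[0x16..0x1d] <- [b2 5d c1 6c c8 a2 7a a3]
query mem[0x0e]=0x07, mem[0x16]=0xb2, mem[0x08]=0x06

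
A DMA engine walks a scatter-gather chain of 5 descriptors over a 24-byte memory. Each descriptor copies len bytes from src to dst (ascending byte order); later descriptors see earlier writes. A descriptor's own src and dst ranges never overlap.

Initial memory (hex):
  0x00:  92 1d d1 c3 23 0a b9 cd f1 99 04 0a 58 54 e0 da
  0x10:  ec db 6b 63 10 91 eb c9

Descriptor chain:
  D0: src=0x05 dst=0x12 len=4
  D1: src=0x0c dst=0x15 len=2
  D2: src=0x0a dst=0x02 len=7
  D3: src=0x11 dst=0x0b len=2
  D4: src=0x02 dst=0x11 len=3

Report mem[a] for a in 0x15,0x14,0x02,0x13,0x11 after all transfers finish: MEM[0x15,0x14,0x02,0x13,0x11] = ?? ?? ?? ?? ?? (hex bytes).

MEM[0x15,0x14,0x02,0x13,0x11] = 58 cd 04 58 04

D0: mem[0x12..0x15] <- [0a b9 cd f1]
D1: mem[0x15..0x16] <- [58 54]
D2: mem[0x02..0x08] <- [04 0a 58 54 e0 da ec]
D3: mem[0x0b..0x0c] <- [db 0a]
D4: mem[0x11..0x13] <- [04 0a 58]
query mem[0x15]=0x58, mem[0x14]=0xcd, mem[0x02]=0x04, mem[0x13]=0x58, mem[0x11]=0x04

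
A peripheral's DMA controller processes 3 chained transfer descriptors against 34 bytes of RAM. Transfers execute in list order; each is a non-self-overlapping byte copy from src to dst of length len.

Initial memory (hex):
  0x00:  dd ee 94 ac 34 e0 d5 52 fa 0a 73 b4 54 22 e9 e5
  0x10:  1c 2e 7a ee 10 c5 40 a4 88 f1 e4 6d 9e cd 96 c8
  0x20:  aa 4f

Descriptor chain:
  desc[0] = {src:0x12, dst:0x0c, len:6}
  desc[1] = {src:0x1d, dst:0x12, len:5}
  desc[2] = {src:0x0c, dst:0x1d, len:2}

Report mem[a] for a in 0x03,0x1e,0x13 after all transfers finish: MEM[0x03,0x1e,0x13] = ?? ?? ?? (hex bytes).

MEM[0x03,0x1e,0x13] = ac ee 96

#0 dst[0x0c+6] := {0x7a,0xee,0x10,0xc5,0x40,0xa4}
#1 dst[0x12+5] := {0xcd,0x96,0xc8,0xaa,0x4f}
#2 dst[0x1d+2] := {0x7a,0xee}
query mem[0x03]=0xac, mem[0x1e]=0xee, mem[0x13]=0x96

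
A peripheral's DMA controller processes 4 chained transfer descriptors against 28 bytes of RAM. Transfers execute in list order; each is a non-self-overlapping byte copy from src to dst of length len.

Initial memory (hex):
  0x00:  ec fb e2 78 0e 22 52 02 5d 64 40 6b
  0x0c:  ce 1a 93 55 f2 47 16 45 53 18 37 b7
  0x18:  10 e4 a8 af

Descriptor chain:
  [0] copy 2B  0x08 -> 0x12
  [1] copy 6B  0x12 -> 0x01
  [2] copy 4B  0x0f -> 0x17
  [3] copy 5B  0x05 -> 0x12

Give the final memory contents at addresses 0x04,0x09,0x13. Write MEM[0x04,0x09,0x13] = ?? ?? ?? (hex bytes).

[0] 0x08->0x12 len=2 : 5d 64
[1] 0x12->0x01 len=6 : 5d 64 53 18 37 b7
[2] 0x0f->0x17 len=4 : 55 f2 47 5d
[3] 0x05->0x12 len=5 : 37 b7 02 5d 64
query mem[0x04]=0x18, mem[0x09]=0x64, mem[0x13]=0xb7

MEM[0x04,0x09,0x13] = 18 64 b7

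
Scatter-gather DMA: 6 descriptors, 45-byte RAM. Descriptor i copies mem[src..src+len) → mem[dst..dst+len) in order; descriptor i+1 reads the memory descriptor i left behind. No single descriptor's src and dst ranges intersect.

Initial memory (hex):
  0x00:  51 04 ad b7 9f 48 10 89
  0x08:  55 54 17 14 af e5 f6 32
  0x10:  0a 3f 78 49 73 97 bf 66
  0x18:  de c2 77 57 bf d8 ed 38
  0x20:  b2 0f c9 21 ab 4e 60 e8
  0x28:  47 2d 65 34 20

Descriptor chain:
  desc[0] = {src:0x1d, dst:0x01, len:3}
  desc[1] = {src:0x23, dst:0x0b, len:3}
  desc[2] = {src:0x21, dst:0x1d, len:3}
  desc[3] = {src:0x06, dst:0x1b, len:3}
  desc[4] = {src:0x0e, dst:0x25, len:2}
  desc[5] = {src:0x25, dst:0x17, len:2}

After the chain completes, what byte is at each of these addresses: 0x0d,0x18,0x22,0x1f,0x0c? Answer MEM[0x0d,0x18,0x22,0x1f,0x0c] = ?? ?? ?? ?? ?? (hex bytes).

MEM[0x0d,0x18,0x22,0x1f,0x0c] = 4e 32 c9 21 ab

#0 dst[0x01+3] := {0xd8,0xed,0x38}
#1 dst[0x0b+3] := {0x21,0xab,0x4e}
#2 dst[0x1d+3] := {0x0f,0xc9,0x21}
#3 dst[0x1b+3] := {0x10,0x89,0x55}
#4 dst[0x25+2] := {0xf6,0x32}
#5 dst[0x17+2] := {0xf6,0x32}
query mem[0x0d]=0x4e, mem[0x18]=0x32, mem[0x22]=0xc9, mem[0x1f]=0x21, mem[0x0c]=0xab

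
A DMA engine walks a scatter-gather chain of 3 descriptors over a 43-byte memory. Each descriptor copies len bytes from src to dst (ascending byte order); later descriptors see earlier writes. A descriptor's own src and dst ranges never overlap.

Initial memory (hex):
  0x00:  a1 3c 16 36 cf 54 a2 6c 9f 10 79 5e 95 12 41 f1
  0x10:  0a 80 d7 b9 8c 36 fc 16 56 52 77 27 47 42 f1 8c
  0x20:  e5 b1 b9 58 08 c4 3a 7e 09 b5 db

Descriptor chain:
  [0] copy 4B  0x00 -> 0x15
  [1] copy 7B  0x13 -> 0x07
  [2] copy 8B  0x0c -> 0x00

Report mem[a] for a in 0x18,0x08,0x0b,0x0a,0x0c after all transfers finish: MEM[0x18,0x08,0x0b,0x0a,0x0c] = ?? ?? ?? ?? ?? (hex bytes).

#0 dst[0x15+4] := {0xa1,0x3c,0x16,0x36}
#1 dst[0x07+7] := {0xb9,0x8c,0xa1,0x3c,0x16,0x36,0x52}
#2 dst[0x00+8] := {0x36,0x52,0x41,0xf1,0x0a,0x80,0xd7,0xb9}
query mem[0x18]=0x36, mem[0x08]=0x8c, mem[0x0b]=0x16, mem[0x0a]=0x3c, mem[0x0c]=0x36

MEM[0x18,0x08,0x0b,0x0a,0x0c] = 36 8c 16 3c 36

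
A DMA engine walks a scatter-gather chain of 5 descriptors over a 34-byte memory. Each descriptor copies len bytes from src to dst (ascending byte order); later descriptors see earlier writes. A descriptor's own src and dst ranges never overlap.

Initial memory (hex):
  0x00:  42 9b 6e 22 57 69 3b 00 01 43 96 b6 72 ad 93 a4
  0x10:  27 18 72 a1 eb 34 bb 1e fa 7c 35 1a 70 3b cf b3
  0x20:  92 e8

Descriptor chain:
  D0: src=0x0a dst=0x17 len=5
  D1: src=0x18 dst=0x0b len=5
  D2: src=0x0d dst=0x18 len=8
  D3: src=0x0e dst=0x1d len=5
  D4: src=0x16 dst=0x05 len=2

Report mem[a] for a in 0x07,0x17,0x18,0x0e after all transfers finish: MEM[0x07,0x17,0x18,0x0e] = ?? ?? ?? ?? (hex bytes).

D0: mem[0x17..0x1b] <- [96 b6 72 ad 93]
D1: mem[0x0b..0x0f] <- [b6 72 ad 93 70]
D2: mem[0x18..0x1f] <- [ad 93 70 27 18 72 a1 eb]
D3: mem[0x1d..0x21] <- [93 70 27 18 72]
D4: mem[0x05..0x06] <- [bb 96]
query mem[0x07]=0x00, mem[0x17]=0x96, mem[0x18]=0xad, mem[0x0e]=0x93

MEM[0x07,0x17,0x18,0x0e] = 00 96 ad 93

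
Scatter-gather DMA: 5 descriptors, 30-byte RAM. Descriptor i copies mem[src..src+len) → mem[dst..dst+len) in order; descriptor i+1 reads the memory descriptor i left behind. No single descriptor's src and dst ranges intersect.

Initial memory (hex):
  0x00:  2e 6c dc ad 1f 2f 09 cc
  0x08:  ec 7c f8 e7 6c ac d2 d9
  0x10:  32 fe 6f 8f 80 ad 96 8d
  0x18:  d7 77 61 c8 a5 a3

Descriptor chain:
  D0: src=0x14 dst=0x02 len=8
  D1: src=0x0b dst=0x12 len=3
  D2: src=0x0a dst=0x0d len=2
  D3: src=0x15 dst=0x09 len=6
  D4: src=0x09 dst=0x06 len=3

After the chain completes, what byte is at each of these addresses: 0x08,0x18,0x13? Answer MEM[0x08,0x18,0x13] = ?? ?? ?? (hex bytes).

[0] 0x14->0x02 len=8 : 80 ad 96 8d d7 77 61 c8
[1] 0x0b->0x12 len=3 : e7 6c ac
[2] 0x0a->0x0d len=2 : f8 e7
[3] 0x15->0x09 len=6 : ad 96 8d d7 77 61
[4] 0x09->0x06 len=3 : ad 96 8d
query mem[0x08]=0x8d, mem[0x18]=0xd7, mem[0x13]=0x6c

MEM[0x08,0x18,0x13] = 8d d7 6c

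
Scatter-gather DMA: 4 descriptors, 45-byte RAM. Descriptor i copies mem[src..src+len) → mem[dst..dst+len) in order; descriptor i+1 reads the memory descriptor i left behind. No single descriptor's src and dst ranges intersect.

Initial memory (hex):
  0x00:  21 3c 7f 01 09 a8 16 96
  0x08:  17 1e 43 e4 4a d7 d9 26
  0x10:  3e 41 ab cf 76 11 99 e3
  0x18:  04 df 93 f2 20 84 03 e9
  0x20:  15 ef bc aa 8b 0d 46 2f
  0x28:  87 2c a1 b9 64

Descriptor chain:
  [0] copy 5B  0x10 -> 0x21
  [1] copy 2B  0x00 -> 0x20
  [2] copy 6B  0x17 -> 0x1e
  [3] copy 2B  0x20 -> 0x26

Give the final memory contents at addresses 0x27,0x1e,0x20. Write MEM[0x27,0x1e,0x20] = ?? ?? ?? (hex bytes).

#0 dst[0x21+5] := {0x3e,0x41,0xab,0xcf,0x76}
#1 dst[0x20+2] := {0x21,0x3c}
#2 dst[0x1e+6] := {0xe3,0x04,0xdf,0x93,0xf2,0x20}
#3 dst[0x26+2] := {0xdf,0x93}
query mem[0x27]=0x93, mem[0x1e]=0xe3, mem[0x20]=0xdf

MEM[0x27,0x1e,0x20] = 93 e3 df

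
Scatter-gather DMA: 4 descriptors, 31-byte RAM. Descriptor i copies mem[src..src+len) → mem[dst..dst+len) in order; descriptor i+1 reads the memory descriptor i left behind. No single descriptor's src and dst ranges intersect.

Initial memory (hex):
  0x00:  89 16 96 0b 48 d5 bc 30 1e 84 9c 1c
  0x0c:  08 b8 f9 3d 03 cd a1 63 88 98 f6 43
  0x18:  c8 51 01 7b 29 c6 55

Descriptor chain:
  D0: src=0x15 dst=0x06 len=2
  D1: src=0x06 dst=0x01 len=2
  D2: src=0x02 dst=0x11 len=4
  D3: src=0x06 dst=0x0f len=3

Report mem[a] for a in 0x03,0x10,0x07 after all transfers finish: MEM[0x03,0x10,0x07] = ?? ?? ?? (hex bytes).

MEM[0x03,0x10,0x07] = 0b f6 f6

[0] 0x15->0x06 len=2 : 98 f6
[1] 0x06->0x01 len=2 : 98 f6
[2] 0x02->0x11 len=4 : f6 0b 48 d5
[3] 0x06->0x0f len=3 : 98 f6 1e
query mem[0x03]=0x0b, mem[0x10]=0xf6, mem[0x07]=0xf6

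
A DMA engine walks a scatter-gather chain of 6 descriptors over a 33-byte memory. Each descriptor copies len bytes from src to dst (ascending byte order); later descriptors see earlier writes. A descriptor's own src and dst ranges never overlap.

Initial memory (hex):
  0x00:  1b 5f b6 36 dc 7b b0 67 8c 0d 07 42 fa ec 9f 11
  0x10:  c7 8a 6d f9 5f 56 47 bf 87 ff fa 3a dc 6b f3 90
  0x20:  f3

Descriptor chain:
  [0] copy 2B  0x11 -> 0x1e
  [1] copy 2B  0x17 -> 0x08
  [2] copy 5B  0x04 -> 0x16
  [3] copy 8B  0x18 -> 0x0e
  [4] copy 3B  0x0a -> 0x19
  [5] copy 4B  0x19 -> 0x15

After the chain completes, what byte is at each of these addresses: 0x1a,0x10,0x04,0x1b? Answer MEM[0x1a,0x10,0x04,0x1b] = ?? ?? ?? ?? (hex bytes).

D0: mem[0x1e..0x1f] <- [8a 6d]
D1: mem[0x08..0x09] <- [bf 87]
D2: mem[0x16..0x1a] <- [dc 7b b0 67 bf]
D3: mem[0x0e..0x15] <- [b0 67 bf 3a dc 6b 8a 6d]
D4: mem[0x19..0x1b] <- [07 42 fa]
D5: mem[0x15..0x18] <- [07 42 fa dc]
query mem[0x1a]=0x42, mem[0x10]=0xbf, mem[0x04]=0xdc, mem[0x1b]=0xfa

MEM[0x1a,0x10,0x04,0x1b] = 42 bf dc fa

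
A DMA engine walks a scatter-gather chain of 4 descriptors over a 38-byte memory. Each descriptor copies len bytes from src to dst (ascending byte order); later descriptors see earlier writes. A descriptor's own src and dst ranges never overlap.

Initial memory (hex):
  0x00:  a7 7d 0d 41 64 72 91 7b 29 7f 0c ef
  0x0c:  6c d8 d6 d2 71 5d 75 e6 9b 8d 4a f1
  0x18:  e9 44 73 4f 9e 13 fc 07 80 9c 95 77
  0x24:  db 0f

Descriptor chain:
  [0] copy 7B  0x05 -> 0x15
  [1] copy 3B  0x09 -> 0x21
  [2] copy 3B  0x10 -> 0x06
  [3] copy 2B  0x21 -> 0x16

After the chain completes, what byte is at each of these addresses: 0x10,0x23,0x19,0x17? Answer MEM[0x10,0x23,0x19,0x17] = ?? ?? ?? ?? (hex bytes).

MEM[0x10,0x23,0x19,0x17] = 71 ef 7f 0c

[0] 0x05->0x15 len=7 : 72 91 7b 29 7f 0c ef
[1] 0x09->0x21 len=3 : 7f 0c ef
[2] 0x10->0x06 len=3 : 71 5d 75
[3] 0x21->0x16 len=2 : 7f 0c
query mem[0x10]=0x71, mem[0x23]=0xef, mem[0x19]=0x7f, mem[0x17]=0x0c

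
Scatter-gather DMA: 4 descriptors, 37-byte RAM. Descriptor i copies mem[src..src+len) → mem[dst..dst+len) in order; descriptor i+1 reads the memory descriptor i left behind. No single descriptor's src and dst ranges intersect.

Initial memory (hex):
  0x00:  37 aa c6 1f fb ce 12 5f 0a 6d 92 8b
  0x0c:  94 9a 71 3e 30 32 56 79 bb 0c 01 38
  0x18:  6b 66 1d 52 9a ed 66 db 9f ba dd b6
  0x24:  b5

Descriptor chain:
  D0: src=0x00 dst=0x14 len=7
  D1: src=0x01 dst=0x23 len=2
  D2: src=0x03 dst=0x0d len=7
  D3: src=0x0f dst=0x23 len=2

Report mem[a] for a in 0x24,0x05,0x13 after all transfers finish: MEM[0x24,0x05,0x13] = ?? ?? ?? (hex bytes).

#0 dst[0x14+7] := {0x37,0xaa,0xc6,0x1f,0xfb,0xce,0x12}
#1 dst[0x23+2] := {0xaa,0xc6}
#2 dst[0x0d+7] := {0x1f,0xfb,0xce,0x12,0x5f,0x0a,0x6d}
#3 dst[0x23+2] := {0xce,0x12}
query mem[0x24]=0x12, mem[0x05]=0xce, mem[0x13]=0x6d

MEM[0x24,0x05,0x13] = 12 ce 6d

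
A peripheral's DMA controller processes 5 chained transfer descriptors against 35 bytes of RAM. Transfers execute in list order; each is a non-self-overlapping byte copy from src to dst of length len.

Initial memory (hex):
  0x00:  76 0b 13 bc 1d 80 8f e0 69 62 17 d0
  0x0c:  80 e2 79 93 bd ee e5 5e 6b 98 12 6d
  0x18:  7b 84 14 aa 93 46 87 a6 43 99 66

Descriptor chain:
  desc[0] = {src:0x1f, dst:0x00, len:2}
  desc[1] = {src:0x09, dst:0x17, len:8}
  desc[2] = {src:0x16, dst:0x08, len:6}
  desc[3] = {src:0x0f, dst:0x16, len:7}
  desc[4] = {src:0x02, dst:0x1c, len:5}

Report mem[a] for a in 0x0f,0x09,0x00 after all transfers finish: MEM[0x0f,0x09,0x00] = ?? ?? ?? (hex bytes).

D0: mem[0x00..0x01] <- [a6 43]
D1: mem[0x17..0x1e] <- [62 17 d0 80 e2 79 93 bd]
D2: mem[0x08..0x0d] <- [12 62 17 d0 80 e2]
D3: mem[0x16..0x1c] <- [93 bd ee e5 5e 6b 98]
D4: mem[0x1c..0x20] <- [13 bc 1d 80 8f]
query mem[0x0f]=0x93, mem[0x09]=0x62, mem[0x00]=0xa6

MEM[0x0f,0x09,0x00] = 93 62 a6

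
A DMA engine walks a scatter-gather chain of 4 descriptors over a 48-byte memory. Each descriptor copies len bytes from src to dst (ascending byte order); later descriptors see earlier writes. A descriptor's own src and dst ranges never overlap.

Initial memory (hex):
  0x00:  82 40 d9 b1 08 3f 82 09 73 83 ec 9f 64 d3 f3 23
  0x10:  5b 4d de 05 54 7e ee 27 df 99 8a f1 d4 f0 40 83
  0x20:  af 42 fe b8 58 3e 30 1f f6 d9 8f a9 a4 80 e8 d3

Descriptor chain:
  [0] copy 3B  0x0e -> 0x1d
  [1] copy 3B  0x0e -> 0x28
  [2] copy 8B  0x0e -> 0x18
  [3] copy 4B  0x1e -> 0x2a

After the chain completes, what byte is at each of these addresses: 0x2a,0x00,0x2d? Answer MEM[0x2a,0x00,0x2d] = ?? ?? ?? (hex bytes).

  after D0: wrote 3B at 0x1d = f3235b
  after D1: wrote 3B at 0x28 = f3235b
  after D2: wrote 8B at 0x18 = f3235b4dde05547e
  after D3: wrote 4B at 0x2a = 547eaf42
query mem[0x2a]=0x54, mem[0x00]=0x82, mem[0x2d]=0x42

MEM[0x2a,0x00,0x2d] = 54 82 42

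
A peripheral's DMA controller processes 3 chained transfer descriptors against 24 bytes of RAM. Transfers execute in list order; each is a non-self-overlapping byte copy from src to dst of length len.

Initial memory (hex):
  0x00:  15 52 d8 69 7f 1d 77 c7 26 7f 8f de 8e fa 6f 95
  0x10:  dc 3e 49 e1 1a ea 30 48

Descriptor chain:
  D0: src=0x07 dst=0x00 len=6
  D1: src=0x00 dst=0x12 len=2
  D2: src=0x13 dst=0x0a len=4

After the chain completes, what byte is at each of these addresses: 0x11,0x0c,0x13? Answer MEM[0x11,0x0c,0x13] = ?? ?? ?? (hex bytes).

[0] 0x07->0x00 len=6 : c7 26 7f 8f de 8e
[1] 0x00->0x12 len=2 : c7 26
[2] 0x13->0x0a len=4 : 26 1a ea 30
query mem[0x11]=0x3e, mem[0x0c]=0xea, mem[0x13]=0x26

MEM[0x11,0x0c,0x13] = 3e ea 26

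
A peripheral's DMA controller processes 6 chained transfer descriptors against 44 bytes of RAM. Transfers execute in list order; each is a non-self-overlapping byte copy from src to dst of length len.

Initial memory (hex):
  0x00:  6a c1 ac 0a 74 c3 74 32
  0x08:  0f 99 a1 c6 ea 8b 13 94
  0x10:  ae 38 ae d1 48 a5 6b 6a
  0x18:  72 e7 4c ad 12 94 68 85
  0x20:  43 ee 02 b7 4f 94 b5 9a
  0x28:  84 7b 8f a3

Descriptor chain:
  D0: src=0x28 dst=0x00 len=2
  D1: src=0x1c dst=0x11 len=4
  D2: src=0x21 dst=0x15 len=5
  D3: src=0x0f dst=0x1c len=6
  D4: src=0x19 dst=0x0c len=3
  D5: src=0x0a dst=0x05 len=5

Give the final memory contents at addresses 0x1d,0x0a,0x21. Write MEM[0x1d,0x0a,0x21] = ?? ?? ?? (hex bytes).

MEM[0x1d,0x0a,0x21] = ae a1 85

[0] 0x28->0x00 len=2 : 84 7b
[1] 0x1c->0x11 len=4 : 12 94 68 85
[2] 0x21->0x15 len=5 : ee 02 b7 4f 94
[3] 0x0f->0x1c len=6 : 94 ae 12 94 68 85
[4] 0x19->0x0c len=3 : 94 4c ad
[5] 0x0a->0x05 len=5 : a1 c6 94 4c ad
query mem[0x1d]=0xae, mem[0x0a]=0xa1, mem[0x21]=0x85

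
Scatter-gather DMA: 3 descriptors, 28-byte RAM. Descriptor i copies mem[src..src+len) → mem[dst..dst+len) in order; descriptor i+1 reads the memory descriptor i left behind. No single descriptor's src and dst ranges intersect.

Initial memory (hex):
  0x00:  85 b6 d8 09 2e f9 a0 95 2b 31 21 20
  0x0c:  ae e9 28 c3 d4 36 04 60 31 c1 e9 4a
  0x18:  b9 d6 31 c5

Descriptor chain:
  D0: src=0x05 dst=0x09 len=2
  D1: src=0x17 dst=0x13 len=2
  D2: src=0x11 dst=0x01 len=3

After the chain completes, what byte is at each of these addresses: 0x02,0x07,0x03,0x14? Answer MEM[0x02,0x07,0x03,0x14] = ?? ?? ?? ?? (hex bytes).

[0] 0x05->0x09 len=2 : f9 a0
[1] 0x17->0x13 len=2 : 4a b9
[2] 0x11->0x01 len=3 : 36 04 4a
query mem[0x02]=0x04, mem[0x07]=0x95, mem[0x03]=0x4a, mem[0x14]=0xb9

MEM[0x02,0x07,0x03,0x14] = 04 95 4a b9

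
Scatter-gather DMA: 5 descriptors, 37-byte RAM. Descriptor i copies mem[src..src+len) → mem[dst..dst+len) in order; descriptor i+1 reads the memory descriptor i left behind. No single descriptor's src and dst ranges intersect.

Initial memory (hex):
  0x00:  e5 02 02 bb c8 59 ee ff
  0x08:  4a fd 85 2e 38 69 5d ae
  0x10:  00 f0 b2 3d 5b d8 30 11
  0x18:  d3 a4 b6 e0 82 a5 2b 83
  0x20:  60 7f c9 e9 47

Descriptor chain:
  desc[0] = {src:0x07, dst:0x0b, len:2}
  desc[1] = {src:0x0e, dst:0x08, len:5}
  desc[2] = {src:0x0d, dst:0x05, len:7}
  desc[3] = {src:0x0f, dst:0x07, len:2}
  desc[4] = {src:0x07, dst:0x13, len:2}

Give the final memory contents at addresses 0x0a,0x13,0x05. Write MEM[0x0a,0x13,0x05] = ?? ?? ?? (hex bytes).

D0: mem[0x0b..0x0c] <- [ff 4a]
D1: mem[0x08..0x0c] <- [5d ae 00 f0 b2]
D2: mem[0x05..0x0b] <- [69 5d ae 00 f0 b2 3d]
D3: mem[0x07..0x08] <- [ae 00]
D4: mem[0x13..0x14] <- [ae 00]
query mem[0x0a]=0xb2, mem[0x13]=0xae, mem[0x05]=0x69

MEM[0x0a,0x13,0x05] = b2 ae 69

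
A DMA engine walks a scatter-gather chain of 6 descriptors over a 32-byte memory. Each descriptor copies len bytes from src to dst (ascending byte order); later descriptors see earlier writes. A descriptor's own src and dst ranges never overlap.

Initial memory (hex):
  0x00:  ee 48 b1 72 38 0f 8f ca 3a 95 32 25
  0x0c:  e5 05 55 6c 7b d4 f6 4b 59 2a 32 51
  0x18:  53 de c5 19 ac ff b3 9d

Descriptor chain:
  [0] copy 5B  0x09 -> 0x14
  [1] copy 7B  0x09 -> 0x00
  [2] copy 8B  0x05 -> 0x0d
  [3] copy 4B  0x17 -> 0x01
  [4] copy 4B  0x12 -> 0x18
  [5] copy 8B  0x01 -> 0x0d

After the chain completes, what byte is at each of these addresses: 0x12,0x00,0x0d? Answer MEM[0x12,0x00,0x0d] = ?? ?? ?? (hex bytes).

MEM[0x12,0x00,0x0d] = 6c 95 e5

  after D0: wrote 5B at 0x14 = 953225e505
  after D1: wrote 7B at 0x00 = 953225e505556c
  after D2: wrote 8B at 0x0d = 556cca3a953225e5
  after D3: wrote 4B at 0x01 = e505dec5
  after D4: wrote 4B at 0x18 = 3225e532
  after D5: wrote 8B at 0x0d = e505dec5556cca3a
query mem[0x12]=0x6c, mem[0x00]=0x95, mem[0x0d]=0xe5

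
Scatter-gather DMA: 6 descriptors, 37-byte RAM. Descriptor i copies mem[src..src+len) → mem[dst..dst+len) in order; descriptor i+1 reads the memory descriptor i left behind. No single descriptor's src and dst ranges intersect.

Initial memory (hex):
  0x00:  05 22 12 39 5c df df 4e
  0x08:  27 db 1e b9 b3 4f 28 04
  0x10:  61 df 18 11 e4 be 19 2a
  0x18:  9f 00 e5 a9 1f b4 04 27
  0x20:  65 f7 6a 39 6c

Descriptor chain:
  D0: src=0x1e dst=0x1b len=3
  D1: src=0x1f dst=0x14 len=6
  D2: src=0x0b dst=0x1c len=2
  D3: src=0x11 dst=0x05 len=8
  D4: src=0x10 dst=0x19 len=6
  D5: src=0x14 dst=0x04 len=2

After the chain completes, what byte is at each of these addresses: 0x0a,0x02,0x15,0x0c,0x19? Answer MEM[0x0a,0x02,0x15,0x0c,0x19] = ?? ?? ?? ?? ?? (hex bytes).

MEM[0x0a,0x02,0x15,0x0c,0x19] = f7 12 65 39 61

[0] 0x1e->0x1b len=3 : 04 27 65
[1] 0x1f->0x14 len=6 : 27 65 f7 6a 39 6c
[2] 0x0b->0x1c len=2 : b9 b3
[3] 0x11->0x05 len=8 : df 18 11 27 65 f7 6a 39
[4] 0x10->0x19 len=6 : 61 df 18 11 27 65
[5] 0x14->0x04 len=2 : 27 65
query mem[0x0a]=0xf7, mem[0x02]=0x12, mem[0x15]=0x65, mem[0x0c]=0x39, mem[0x19]=0x61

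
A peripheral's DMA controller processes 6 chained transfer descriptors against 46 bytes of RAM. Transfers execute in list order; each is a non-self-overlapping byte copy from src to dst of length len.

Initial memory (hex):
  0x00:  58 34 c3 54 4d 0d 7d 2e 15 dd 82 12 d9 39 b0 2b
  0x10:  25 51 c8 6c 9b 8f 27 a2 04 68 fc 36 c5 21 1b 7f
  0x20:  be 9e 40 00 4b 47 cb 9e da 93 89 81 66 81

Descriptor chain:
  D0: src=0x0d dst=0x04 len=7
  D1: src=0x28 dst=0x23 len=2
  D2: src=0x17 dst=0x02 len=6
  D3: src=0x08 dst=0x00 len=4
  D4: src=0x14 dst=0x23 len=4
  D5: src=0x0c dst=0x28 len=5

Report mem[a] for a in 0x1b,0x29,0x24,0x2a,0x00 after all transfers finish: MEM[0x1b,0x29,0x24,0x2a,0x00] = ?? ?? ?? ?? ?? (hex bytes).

  after D0: wrote 7B at 0x04 = 39b02b2551c86c
  after D1: wrote 2B at 0x23 = da93
  after D2: wrote 6B at 0x02 = a20468fc36c5
  after D3: wrote 4B at 0x00 = 51c86c12
  after D4: wrote 4B at 0x23 = 9b8f27a2
  after D5: wrote 5B at 0x28 = d939b02b25
query mem[0x1b]=0x36, mem[0x29]=0x39, mem[0x24]=0x8f, mem[0x2a]=0xb0, mem[0x00]=0x51

MEM[0x1b,0x29,0x24,0x2a,0x00] = 36 39 8f b0 51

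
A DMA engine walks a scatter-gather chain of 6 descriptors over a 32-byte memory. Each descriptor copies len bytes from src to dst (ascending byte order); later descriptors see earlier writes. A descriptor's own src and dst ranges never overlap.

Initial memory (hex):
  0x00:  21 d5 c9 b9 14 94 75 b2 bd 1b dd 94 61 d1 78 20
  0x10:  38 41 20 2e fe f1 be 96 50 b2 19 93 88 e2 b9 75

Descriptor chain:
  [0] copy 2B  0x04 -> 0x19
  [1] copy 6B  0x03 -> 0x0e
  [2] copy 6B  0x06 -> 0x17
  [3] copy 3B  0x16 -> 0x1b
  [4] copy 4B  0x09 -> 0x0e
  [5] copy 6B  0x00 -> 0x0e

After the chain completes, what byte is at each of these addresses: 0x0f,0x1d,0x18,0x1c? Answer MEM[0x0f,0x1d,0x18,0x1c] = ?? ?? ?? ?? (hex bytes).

MEM[0x0f,0x1d,0x18,0x1c] = d5 b2 b2 75

[0] 0x04->0x19 len=2 : 14 94
[1] 0x03->0x0e len=6 : b9 14 94 75 b2 bd
[2] 0x06->0x17 len=6 : 75 b2 bd 1b dd 94
[3] 0x16->0x1b len=3 : be 75 b2
[4] 0x09->0x0e len=4 : 1b dd 94 61
[5] 0x00->0x0e len=6 : 21 d5 c9 b9 14 94
query mem[0x0f]=0xd5, mem[0x1d]=0xb2, mem[0x18]=0xb2, mem[0x1c]=0x75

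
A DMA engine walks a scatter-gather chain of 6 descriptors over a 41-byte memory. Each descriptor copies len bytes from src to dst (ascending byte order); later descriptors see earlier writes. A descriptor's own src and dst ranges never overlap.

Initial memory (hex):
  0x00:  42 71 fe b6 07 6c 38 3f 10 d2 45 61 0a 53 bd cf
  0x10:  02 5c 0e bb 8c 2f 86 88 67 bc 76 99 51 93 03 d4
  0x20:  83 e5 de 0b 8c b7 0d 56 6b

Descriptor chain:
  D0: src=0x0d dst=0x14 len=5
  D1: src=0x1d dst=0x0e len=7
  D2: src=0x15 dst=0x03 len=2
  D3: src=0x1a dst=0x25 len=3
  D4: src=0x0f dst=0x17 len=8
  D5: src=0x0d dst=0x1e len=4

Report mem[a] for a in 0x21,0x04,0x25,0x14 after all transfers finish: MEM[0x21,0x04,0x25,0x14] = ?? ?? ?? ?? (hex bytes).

MEM[0x21,0x04,0x25,0x14] = d4 cf 76 0b

D0: mem[0x14..0x18] <- [53 bd cf 02 5c]
D1: mem[0x0e..0x14] <- [93 03 d4 83 e5 de 0b]
D2: mem[0x03..0x04] <- [bd cf]
D3: mem[0x25..0x27] <- [76 99 51]
D4: mem[0x17..0x1e] <- [03 d4 83 e5 de 0b bd cf]
D5: mem[0x1e..0x21] <- [53 93 03 d4]
query mem[0x21]=0xd4, mem[0x04]=0xcf, mem[0x25]=0x76, mem[0x14]=0x0b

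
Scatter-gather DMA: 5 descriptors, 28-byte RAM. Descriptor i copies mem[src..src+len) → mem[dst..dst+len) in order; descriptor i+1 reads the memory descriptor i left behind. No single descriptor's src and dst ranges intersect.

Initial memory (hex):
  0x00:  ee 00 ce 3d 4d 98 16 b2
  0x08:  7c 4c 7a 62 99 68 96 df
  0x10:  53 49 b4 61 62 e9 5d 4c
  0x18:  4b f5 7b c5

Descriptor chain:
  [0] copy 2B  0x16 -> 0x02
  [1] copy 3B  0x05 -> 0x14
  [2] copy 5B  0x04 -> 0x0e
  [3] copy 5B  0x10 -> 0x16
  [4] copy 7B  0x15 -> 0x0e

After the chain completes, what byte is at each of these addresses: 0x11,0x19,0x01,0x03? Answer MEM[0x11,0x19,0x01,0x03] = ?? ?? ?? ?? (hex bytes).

MEM[0x11,0x19,0x01,0x03] = 7c 61 00 4c

#0 dst[0x02+2] := {0x5d,0x4c}
#1 dst[0x14+3] := {0x98,0x16,0xb2}
#2 dst[0x0e+5] := {0x4d,0x98,0x16,0xb2,0x7c}
#3 dst[0x16+5] := {0x16,0xb2,0x7c,0x61,0x98}
#4 dst[0x0e+7] := {0x16,0x16,0xb2,0x7c,0x61,0x98,0xc5}
query mem[0x11]=0x7c, mem[0x19]=0x61, mem[0x01]=0x00, mem[0x03]=0x4c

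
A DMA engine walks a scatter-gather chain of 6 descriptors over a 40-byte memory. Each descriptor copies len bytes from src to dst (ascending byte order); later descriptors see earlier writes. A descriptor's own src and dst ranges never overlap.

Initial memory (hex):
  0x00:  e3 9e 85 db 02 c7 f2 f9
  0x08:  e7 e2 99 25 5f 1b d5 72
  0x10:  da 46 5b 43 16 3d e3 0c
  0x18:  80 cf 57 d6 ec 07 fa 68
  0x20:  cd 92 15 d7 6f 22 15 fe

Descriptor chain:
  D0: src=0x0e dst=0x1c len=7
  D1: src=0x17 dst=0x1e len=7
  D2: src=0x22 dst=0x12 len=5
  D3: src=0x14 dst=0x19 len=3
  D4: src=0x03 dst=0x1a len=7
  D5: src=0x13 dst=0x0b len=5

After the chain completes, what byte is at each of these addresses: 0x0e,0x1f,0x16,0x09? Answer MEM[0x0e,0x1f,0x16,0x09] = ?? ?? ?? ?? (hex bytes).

MEM[0x0e,0x1f,0x16,0x09] = 15 e7 15 e2

  after D0: wrote 7B at 0x1c = d572da465b4316
  after D1: wrote 7B at 0x1e = 0c80cf57d6d572
  after D2: wrote 5B at 0x12 = d6d5722215
  after D3: wrote 3B at 0x19 = 722215
  after D4: wrote 7B at 0x1a = db02c7f2f9e7e2
  after D5: wrote 5B at 0x0b = d57222150c
query mem[0x0e]=0x15, mem[0x1f]=0xe7, mem[0x16]=0x15, mem[0x09]=0xe2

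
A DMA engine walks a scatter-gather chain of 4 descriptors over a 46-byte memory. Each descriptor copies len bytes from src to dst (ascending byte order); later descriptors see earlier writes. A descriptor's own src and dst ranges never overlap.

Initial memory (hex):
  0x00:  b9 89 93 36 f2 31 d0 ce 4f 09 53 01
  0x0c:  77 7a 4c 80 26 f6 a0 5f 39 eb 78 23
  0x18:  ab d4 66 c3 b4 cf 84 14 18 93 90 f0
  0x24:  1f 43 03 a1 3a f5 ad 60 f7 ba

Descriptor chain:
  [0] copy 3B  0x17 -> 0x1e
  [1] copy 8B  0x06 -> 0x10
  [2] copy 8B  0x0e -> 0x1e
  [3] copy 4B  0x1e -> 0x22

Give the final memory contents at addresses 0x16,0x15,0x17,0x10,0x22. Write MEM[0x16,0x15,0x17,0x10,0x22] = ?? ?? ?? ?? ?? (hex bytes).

[0] 0x17->0x1e len=3 : 23 ab d4
[1] 0x06->0x10 len=8 : d0 ce 4f 09 53 01 77 7a
[2] 0x0e->0x1e len=8 : 4c 80 d0 ce 4f 09 53 01
[3] 0x1e->0x22 len=4 : 4c 80 d0 ce
query mem[0x16]=0x77, mem[0x15]=0x01, mem[0x17]=0x7a, mem[0x10]=0xd0, mem[0x22]=0x4c

MEM[0x16,0x15,0x17,0x10,0x22] = 77 01 7a d0 4c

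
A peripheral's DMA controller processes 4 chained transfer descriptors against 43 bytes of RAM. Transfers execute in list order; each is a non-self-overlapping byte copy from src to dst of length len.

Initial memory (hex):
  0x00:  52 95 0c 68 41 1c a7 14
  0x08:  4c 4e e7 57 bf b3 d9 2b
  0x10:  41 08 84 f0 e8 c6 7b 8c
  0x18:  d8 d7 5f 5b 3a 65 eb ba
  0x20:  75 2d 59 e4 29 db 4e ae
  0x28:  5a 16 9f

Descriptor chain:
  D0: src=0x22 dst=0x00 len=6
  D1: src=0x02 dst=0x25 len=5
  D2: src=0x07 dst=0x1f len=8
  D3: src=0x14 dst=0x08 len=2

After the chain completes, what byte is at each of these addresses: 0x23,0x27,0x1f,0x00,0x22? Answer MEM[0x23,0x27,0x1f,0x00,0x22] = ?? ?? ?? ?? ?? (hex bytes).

MEM[0x23,0x27,0x1f,0x00,0x22] = 57 4e 14 59 e7

D0: mem[0x00..0x05] <- [59 e4 29 db 4e ae]
D1: mem[0x25..0x29] <- [29 db 4e ae a7]
D2: mem[0x1f..0x26] <- [14 4c 4e e7 57 bf b3 d9]
D3: mem[0x08..0x09] <- [e8 c6]
query mem[0x23]=0x57, mem[0x27]=0x4e, mem[0x1f]=0x14, mem[0x00]=0x59, mem[0x22]=0xe7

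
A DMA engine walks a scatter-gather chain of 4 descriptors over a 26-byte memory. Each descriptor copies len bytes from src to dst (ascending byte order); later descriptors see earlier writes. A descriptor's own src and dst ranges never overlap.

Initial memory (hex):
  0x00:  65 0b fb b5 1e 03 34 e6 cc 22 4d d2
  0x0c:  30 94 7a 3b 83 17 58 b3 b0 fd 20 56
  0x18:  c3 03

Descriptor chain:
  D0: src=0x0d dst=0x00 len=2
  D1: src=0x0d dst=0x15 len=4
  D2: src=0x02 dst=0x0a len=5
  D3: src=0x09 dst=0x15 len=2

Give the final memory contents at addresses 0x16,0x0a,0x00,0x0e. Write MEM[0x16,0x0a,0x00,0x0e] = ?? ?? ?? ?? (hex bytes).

[0] 0x0d->0x00 len=2 : 94 7a
[1] 0x0d->0x15 len=4 : 94 7a 3b 83
[2] 0x02->0x0a len=5 : fb b5 1e 03 34
[3] 0x09->0x15 len=2 : 22 fb
query mem[0x16]=0xfb, mem[0x0a]=0xfb, mem[0x00]=0x94, mem[0x0e]=0x34

MEM[0x16,0x0a,0x00,0x0e] = fb fb 94 34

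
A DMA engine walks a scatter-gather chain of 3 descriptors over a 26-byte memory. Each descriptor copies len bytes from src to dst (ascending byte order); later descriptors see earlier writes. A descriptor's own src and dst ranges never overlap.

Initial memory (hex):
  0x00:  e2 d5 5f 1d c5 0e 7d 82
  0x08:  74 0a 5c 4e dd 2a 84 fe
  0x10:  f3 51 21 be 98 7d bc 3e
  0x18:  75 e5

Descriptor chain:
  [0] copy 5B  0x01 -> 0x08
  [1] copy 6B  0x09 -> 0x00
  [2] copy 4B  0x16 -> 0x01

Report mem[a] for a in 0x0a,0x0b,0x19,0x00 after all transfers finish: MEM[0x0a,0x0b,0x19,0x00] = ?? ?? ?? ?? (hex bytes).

[0] 0x01->0x08 len=5 : d5 5f 1d c5 0e
[1] 0x09->0x00 len=6 : 5f 1d c5 0e 2a 84
[2] 0x16->0x01 len=4 : bc 3e 75 e5
query mem[0x0a]=0x1d, mem[0x0b]=0xc5, mem[0x19]=0xe5, mem[0x00]=0x5f

MEM[0x0a,0x0b,0x19,0x00] = 1d c5 e5 5f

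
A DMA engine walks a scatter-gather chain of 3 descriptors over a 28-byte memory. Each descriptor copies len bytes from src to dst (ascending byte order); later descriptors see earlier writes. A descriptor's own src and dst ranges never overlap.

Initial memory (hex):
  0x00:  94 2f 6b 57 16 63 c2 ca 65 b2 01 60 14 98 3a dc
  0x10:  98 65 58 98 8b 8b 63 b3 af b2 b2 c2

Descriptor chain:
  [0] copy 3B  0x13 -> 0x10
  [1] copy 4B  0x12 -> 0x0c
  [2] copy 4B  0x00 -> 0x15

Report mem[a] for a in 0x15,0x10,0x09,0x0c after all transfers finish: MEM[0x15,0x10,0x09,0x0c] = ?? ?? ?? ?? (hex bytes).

MEM[0x15,0x10,0x09,0x0c] = 94 98 b2 8b

[0] 0x13->0x10 len=3 : 98 8b 8b
[1] 0x12->0x0c len=4 : 8b 98 8b 8b
[2] 0x00->0x15 len=4 : 94 2f 6b 57
query mem[0x15]=0x94, mem[0x10]=0x98, mem[0x09]=0xb2, mem[0x0c]=0x8b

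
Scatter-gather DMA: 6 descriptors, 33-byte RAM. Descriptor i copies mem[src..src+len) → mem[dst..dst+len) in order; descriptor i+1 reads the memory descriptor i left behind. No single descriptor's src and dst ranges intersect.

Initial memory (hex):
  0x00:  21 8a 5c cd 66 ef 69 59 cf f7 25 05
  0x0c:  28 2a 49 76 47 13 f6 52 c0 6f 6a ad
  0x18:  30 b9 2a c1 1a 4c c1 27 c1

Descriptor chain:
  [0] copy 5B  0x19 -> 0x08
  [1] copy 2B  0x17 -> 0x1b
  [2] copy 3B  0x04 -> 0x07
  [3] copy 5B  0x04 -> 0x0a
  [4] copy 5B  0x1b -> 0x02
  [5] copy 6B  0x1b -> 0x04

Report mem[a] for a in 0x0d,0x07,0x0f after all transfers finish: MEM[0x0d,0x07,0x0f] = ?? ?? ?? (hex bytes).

MEM[0x0d,0x07,0x0f] = 66 c1 76

D0: mem[0x08..0x0c] <- [b9 2a c1 1a 4c]
D1: mem[0x1b..0x1c] <- [ad 30]
D2: mem[0x07..0x09] <- [66 ef 69]
D3: mem[0x0a..0x0e] <- [66 ef 69 66 ef]
D4: mem[0x02..0x06] <- [ad 30 4c c1 27]
D5: mem[0x04..0x09] <- [ad 30 4c c1 27 c1]
query mem[0x0d]=0x66, mem[0x07]=0xc1, mem[0x0f]=0x76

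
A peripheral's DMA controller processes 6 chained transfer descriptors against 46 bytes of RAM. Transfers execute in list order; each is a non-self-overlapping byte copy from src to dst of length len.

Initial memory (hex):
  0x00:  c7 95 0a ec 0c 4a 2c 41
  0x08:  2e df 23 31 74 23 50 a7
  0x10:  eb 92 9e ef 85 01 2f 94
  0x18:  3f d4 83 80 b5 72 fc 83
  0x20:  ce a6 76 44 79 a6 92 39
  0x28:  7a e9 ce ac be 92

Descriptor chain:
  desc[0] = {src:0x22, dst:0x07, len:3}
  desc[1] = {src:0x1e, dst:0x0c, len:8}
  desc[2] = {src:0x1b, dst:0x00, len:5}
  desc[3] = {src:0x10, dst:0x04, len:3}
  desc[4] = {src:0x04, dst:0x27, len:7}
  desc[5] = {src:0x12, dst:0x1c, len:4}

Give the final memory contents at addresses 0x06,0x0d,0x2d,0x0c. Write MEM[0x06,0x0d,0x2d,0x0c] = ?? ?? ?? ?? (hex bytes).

  after D0: wrote 3B at 0x07 = 764479
  after D1: wrote 8B at 0x0c = fc83cea6764479a6
  after D2: wrote 5B at 0x00 = 80b572fc83
  after D3: wrote 3B at 0x04 = 764479
  after D4: wrote 7B at 0x27 = 76447976447923
  after D5: wrote 4B at 0x1c = 79a68501
query mem[0x06]=0x79, mem[0x0d]=0x83, mem[0x2d]=0x23, mem[0x0c]=0xfc

MEM[0x06,0x0d,0x2d,0x0c] = 79 83 23 fc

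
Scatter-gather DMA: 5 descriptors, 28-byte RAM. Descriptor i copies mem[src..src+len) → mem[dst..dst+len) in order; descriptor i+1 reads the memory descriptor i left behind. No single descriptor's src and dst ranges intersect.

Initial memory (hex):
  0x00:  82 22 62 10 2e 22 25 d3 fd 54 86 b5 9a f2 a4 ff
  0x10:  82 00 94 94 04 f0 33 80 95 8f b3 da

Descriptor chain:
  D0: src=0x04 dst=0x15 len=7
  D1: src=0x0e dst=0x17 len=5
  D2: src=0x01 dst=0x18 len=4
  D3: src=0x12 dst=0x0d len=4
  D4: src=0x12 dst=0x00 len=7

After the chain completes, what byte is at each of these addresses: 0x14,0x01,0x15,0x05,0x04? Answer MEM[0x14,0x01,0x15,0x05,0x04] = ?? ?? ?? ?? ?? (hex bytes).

[0] 0x04->0x15 len=7 : 2e 22 25 d3 fd 54 86
[1] 0x0e->0x17 len=5 : a4 ff 82 00 94
[2] 0x01->0x18 len=4 : 22 62 10 2e
[3] 0x12->0x0d len=4 : 94 94 04 2e
[4] 0x12->0x00 len=7 : 94 94 04 2e 22 a4 22
query mem[0x14]=0x04, mem[0x01]=0x94, mem[0x15]=0x2e, mem[0x05]=0xa4, mem[0x04]=0x22

MEM[0x14,0x01,0x15,0x05,0x04] = 04 94 2e a4 22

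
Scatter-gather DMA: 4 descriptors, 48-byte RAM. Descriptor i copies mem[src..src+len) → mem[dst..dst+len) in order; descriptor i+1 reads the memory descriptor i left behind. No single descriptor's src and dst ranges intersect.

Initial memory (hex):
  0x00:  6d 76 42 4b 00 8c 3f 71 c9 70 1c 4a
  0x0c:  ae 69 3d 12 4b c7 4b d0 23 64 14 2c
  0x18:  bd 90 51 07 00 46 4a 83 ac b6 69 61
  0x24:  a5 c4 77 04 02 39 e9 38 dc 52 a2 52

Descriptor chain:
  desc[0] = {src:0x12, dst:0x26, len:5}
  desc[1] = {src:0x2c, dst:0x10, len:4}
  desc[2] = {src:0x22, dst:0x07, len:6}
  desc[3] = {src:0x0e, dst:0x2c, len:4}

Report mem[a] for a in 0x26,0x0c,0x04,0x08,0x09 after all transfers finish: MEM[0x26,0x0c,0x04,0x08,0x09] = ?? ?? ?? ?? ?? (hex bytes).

MEM[0x26,0x0c,0x04,0x08,0x09] = 4b d0 00 61 a5

#0 dst[0x26+5] := {0x4b,0xd0,0x23,0x64,0x14}
#1 dst[0x10+4] := {0xdc,0x52,0xa2,0x52}
#2 dst[0x07+6] := {0x69,0x61,0xa5,0xc4,0x4b,0xd0}
#3 dst[0x2c+4] := {0x3d,0x12,0xdc,0x52}
query mem[0x26]=0x4b, mem[0x0c]=0xd0, mem[0x04]=0x00, mem[0x08]=0x61, mem[0x09]=0xa5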